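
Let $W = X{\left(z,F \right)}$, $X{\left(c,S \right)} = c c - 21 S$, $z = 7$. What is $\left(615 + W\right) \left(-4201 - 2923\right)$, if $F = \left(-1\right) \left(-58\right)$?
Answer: $3946696$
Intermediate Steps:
$F = 58$
$X{\left(c,S \right)} = c^{2} - 21 S$
$W = -1169$ ($W = 7^{2} - 1218 = 49 - 1218 = -1169$)
$\left(615 + W\right) \left(-4201 - 2923\right) = \left(615 - 1169\right) \left(-4201 - 2923\right) = \left(-554\right) \left(-7124\right) = 3946696$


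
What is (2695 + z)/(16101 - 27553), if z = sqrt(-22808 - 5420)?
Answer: -385/1636 - I*sqrt(7057)/5726 ≈ -0.23533 - 0.014671*I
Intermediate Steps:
z = 2*I*sqrt(7057) (z = sqrt(-28228) = 2*I*sqrt(7057) ≈ 168.01*I)
(2695 + z)/(16101 - 27553) = (2695 + 2*I*sqrt(7057))/(16101 - 27553) = (2695 + 2*I*sqrt(7057))/(-11452) = (2695 + 2*I*sqrt(7057))*(-1/11452) = -385/1636 - I*sqrt(7057)/5726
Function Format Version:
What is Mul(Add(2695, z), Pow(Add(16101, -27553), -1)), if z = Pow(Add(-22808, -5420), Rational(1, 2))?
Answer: Add(Rational(-385, 1636), Mul(Rational(-1, 5726), I, Pow(7057, Rational(1, 2)))) ≈ Add(-0.23533, Mul(-0.014671, I))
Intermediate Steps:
z = Mul(2, I, Pow(7057, Rational(1, 2))) (z = Pow(-28228, Rational(1, 2)) = Mul(2, I, Pow(7057, Rational(1, 2))) ≈ Mul(168.01, I))
Mul(Add(2695, z), Pow(Add(16101, -27553), -1)) = Mul(Add(2695, Mul(2, I, Pow(7057, Rational(1, 2)))), Pow(Add(16101, -27553), -1)) = Mul(Add(2695, Mul(2, I, Pow(7057, Rational(1, 2)))), Pow(-11452, -1)) = Mul(Add(2695, Mul(2, I, Pow(7057, Rational(1, 2)))), Rational(-1, 11452)) = Add(Rational(-385, 1636), Mul(Rational(-1, 5726), I, Pow(7057, Rational(1, 2))))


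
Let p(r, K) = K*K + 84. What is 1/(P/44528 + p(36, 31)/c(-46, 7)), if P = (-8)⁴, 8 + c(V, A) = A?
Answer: -2783/2907979 ≈ -0.00095702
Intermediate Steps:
p(r, K) = 84 + K² (p(r, K) = K² + 84 = 84 + K²)
c(V, A) = -8 + A
P = 4096
1/(P/44528 + p(36, 31)/c(-46, 7)) = 1/(4096/44528 + (84 + 31²)/(-8 + 7)) = 1/(4096*(1/44528) + (84 + 961)/(-1)) = 1/(256/2783 + 1045*(-1)) = 1/(256/2783 - 1045) = 1/(-2907979/2783) = -2783/2907979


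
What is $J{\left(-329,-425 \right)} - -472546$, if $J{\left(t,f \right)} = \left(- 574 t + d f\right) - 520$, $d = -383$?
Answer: $823647$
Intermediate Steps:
$J{\left(t,f \right)} = -520 - 574 t - 383 f$ ($J{\left(t,f \right)} = \left(- 574 t - 383 f\right) - 520 = -520 - 574 t - 383 f$)
$J{\left(-329,-425 \right)} - -472546 = \left(-520 - -188846 - -162775\right) - -472546 = \left(-520 + 188846 + 162775\right) + 472546 = 351101 + 472546 = 823647$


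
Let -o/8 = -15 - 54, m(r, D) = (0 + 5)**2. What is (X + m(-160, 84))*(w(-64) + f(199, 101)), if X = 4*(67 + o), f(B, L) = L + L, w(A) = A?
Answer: 345138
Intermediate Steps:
m(r, D) = 25 (m(r, D) = 5**2 = 25)
f(B, L) = 2*L
o = 552 (o = -8*(-15 - 54) = -8*(-69) = 552)
X = 2476 (X = 4*(67 + 552) = 4*619 = 2476)
(X + m(-160, 84))*(w(-64) + f(199, 101)) = (2476 + 25)*(-64 + 2*101) = 2501*(-64 + 202) = 2501*138 = 345138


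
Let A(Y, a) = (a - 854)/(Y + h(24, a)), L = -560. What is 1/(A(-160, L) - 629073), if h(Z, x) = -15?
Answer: -25/15726623 ≈ -1.5897e-6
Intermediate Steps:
A(Y, a) = (-854 + a)/(-15 + Y) (A(Y, a) = (a - 854)/(Y - 15) = (-854 + a)/(-15 + Y))
1/(A(-160, L) - 629073) = 1/((-854 - 560)/(-15 - 160) - 629073) = 1/(-1414/(-175) - 629073) = 1/(-1/175*(-1414) - 629073) = 1/(202/25 - 629073) = 1/(-15726623/25) = -25/15726623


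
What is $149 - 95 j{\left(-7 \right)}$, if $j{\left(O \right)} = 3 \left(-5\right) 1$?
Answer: $1574$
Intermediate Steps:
$j{\left(O \right)} = -15$ ($j{\left(O \right)} = \left(-15\right) 1 = -15$)
$149 - 95 j{\left(-7 \right)} = 149 - -1425 = 149 + 1425 = 1574$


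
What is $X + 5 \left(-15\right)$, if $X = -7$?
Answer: $-82$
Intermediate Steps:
$X + 5 \left(-15\right) = -7 + 5 \left(-15\right) = -7 - 75 = -82$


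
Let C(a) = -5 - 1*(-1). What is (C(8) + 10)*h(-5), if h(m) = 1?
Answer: 6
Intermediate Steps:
C(a) = -4 (C(a) = -5 + 1 = -4)
(C(8) + 10)*h(-5) = (-4 + 10)*1 = 6*1 = 6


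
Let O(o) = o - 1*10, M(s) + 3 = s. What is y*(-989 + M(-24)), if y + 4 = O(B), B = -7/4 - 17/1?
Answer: 33274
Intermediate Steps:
M(s) = -3 + s
B = -75/4 (B = -7*¼ - 17*1 = -7/4 - 17 = -75/4 ≈ -18.750)
O(o) = -10 + o (O(o) = o - 10 = -10 + o)
y = -131/4 (y = -4 + (-10 - 75/4) = -4 - 115/4 = -131/4 ≈ -32.750)
y*(-989 + M(-24)) = -131*(-989 + (-3 - 24))/4 = -131*(-989 - 27)/4 = -131/4*(-1016) = 33274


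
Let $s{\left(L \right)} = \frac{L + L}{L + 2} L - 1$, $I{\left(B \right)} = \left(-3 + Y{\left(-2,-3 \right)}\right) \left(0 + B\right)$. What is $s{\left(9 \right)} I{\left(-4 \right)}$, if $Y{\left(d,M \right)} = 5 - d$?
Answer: $- \frac{2416}{11} \approx -219.64$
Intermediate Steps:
$I{\left(B \right)} = 4 B$ ($I{\left(B \right)} = \left(-3 + \left(5 - -2\right)\right) \left(0 + B\right) = \left(-3 + \left(5 + 2\right)\right) B = \left(-3 + 7\right) B = 4 B$)
$s{\left(L \right)} = -1 + \frac{2 L^{2}}{2 + L}$ ($s{\left(L \right)} = \frac{2 L}{2 + L} L - 1 = \frac{2 L^{2}}{2 + L} - 1 = -1 + \frac{2 L^{2}}{2 + L}$)
$s{\left(9 \right)} I{\left(-4 \right)} = \frac{-2 - 9 + 2 \cdot 9^{2}}{2 + 9} \cdot 4 \left(-4\right) = \frac{-2 - 9 + 2 \cdot 81}{11} \left(-16\right) = \frac{-2 - 9 + 162}{11} \left(-16\right) = \frac{1}{11} \cdot 151 \left(-16\right) = \frac{151}{11} \left(-16\right) = - \frac{2416}{11}$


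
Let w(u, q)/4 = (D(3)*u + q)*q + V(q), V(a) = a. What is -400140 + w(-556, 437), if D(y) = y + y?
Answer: -5465844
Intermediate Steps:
D(y) = 2*y
w(u, q) = 4*q + 4*q*(q + 6*u) (w(u, q) = 4*(((2*3)*u + q)*q + q) = 4*((6*u + q)*q + q) = 4*((q + 6*u)*q + q) = 4*(q*(q + 6*u) + q) = 4*(q + q*(q + 6*u)) = 4*q + 4*q*(q + 6*u))
-400140 + w(-556, 437) = -400140 + 4*437*(1 + 437 + 6*(-556)) = -400140 + 4*437*(1 + 437 - 3336) = -400140 + 4*437*(-2898) = -400140 - 5065704 = -5465844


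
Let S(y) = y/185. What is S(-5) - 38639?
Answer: -1429644/37 ≈ -38639.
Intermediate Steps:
S(y) = y/185 (S(y) = y*(1/185) = y/185)
S(-5) - 38639 = (1/185)*(-5) - 38639 = -1/37 - 38639 = -1429644/37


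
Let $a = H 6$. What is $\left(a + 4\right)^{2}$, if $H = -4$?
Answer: $400$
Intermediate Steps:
$a = -24$ ($a = \left(-4\right) 6 = -24$)
$\left(a + 4\right)^{2} = \left(-24 + 4\right)^{2} = \left(-20\right)^{2} = 400$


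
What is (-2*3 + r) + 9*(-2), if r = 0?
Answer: -24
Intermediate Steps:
(-2*3 + r) + 9*(-2) = (-2*3 + 0) + 9*(-2) = (-6 + 0) - 18 = -6 - 18 = -24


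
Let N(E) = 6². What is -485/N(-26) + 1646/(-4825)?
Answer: -2399381/173700 ≈ -13.813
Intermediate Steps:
N(E) = 36
-485/N(-26) + 1646/(-4825) = -485/36 + 1646/(-4825) = -485*1/36 + 1646*(-1/4825) = -485/36 - 1646/4825 = -2399381/173700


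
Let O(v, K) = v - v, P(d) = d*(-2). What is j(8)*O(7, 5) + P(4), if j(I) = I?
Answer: -8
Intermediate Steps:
P(d) = -2*d
O(v, K) = 0
j(8)*O(7, 5) + P(4) = 8*0 - 2*4 = 0 - 8 = -8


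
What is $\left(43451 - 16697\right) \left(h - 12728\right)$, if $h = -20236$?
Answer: $-881918856$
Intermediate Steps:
$\left(43451 - 16697\right) \left(h - 12728\right) = \left(43451 - 16697\right) \left(-20236 - 12728\right) = 26754 \left(-32964\right) = -881918856$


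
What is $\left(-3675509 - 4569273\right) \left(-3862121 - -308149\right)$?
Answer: $29301724374104$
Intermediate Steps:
$\left(-3675509 - 4569273\right) \left(-3862121 - -308149\right) = - 8244782 \left(-3862121 + \left(-81062 + 389211\right)\right) = - 8244782 \left(-3862121 + 308149\right) = \left(-8244782\right) \left(-3553972\right) = 29301724374104$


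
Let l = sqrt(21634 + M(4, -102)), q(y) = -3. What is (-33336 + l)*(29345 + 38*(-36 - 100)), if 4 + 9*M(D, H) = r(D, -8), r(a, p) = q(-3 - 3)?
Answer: -805964472 + 8059*sqrt(194699) ≈ -8.0241e+8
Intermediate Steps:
r(a, p) = -3
M(D, H) = -7/9 (M(D, H) = -4/9 + (1/9)*(-3) = -4/9 - 1/3 = -7/9)
l = sqrt(194699)/3 (l = sqrt(21634 - 7/9) = sqrt(194699/9) = sqrt(194699)/3 ≈ 147.08)
(-33336 + l)*(29345 + 38*(-36 - 100)) = (-33336 + sqrt(194699)/3)*(29345 + 38*(-36 - 100)) = (-33336 + sqrt(194699)/3)*(29345 + 38*(-136)) = (-33336 + sqrt(194699)/3)*(29345 - 5168) = (-33336 + sqrt(194699)/3)*24177 = -805964472 + 8059*sqrt(194699)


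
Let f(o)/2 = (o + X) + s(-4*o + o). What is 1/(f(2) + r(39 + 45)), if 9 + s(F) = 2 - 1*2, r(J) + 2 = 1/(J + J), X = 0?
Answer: -168/2687 ≈ -0.062523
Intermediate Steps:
r(J) = -2 + 1/(2*J) (r(J) = -2 + 1/(J + J) = -2 + 1/(2*J))
s(F) = -9 (s(F) = -9 + (2 - 1*2) = -9 + (2 - 2) = -9 + 0 = -9)
f(o) = -18 + 2*o (f(o) = 2*((o + 0) - 9) = 2*(o - 9) = 2*(-9 + o) = -18 + 2*o)
1/(f(2) + r(39 + 45)) = 1/((-18 + 2*2) + (-2 + 1/(2*(39 + 45)))) = 1/((-18 + 4) + (-2 + (½)/84)) = 1/(-14 + (-2 + (½)*(1/84))) = 1/(-14 + (-2 + 1/168)) = 1/(-14 - 335/168) = 1/(-2687/168) = -168/2687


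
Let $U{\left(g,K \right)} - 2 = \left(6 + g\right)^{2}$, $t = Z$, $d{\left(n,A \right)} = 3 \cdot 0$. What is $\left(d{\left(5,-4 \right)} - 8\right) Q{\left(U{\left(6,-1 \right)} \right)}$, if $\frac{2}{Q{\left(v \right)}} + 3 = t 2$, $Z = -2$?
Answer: $\frac{16}{7} \approx 2.2857$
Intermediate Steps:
$d{\left(n,A \right)} = 0$
$t = -2$
$U{\left(g,K \right)} = 2 + \left(6 + g\right)^{2}$
$Q{\left(v \right)} = - \frac{2}{7}$ ($Q{\left(v \right)} = \frac{2}{-3 - 4} = \frac{2}{-7} = 2 \left(- \frac{1}{7}\right) = - \frac{2}{7}$)
$\left(d{\left(5,-4 \right)} - 8\right) Q{\left(U{\left(6,-1 \right)} \right)} = \left(0 - 8\right) \left(- \frac{2}{7}\right) = \left(-8\right) \left(- \frac{2}{7}\right) = \frac{16}{7}$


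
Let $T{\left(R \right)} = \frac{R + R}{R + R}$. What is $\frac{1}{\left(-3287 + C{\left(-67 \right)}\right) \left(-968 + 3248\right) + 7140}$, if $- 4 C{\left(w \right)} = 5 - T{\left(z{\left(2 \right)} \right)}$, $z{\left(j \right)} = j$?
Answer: $- \frac{1}{7489500} \approx -1.3352 \cdot 10^{-7}$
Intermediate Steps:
$T{\left(R \right)} = 1$ ($T{\left(R \right)} = \frac{2 R}{2 R} = 2 R \frac{1}{2 R} = 1$)
$C{\left(w \right)} = -1$ ($C{\left(w \right)} = - \frac{5 - 1}{4} = \left(- \frac{1}{4}\right) 4 = -1$)
$\frac{1}{\left(-3287 + C{\left(-67 \right)}\right) \left(-968 + 3248\right) + 7140} = \frac{1}{\left(-3287 - 1\right) \left(-968 + 3248\right) + 7140} = \frac{1}{\left(-3288\right) 2280 + 7140} = \frac{1}{-7496640 + 7140} = \frac{1}{-7489500} = - \frac{1}{7489500}$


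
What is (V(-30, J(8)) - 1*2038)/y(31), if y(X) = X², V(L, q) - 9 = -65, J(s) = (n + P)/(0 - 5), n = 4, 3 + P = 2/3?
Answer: -2094/961 ≈ -2.1790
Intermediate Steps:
P = -7/3 (P = -3 + 2/3 = -3 + 2*(⅓) = -3 + ⅔ = -7/3 ≈ -2.3333)
J(s) = -⅓ (J(s) = (4 - 7/3)/(0 - 5) = (5/3)/(-5) = (5/3)*(-⅕) = -⅓)
V(L, q) = -56 (V(L, q) = 9 - 65 = -56)
(V(-30, J(8)) - 1*2038)/y(31) = (-56 - 1*2038)/(31²) = (-56 - 2038)/961 = -2094*1/961 = -2094/961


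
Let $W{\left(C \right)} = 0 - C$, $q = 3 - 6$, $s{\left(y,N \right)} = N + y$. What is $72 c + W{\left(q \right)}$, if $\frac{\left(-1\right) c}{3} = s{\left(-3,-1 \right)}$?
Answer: $867$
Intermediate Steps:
$c = 12$ ($c = - 3 \left(-1 - 3\right) = \left(-3\right) \left(-4\right) = 12$)
$q = -3$ ($q = 3 - 6 = -3$)
$W{\left(C \right)} = - C$
$72 c + W{\left(q \right)} = 72 \cdot 12 - -3 = 864 + 3 = 867$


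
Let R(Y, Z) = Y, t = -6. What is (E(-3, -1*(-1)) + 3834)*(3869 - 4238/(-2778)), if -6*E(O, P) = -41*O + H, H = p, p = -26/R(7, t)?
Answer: 430611599440/29169 ≈ 1.4763e+7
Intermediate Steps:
p = -26/7 ≈ -3.7143
H = -26/7 ≈ -3.7143
E(O, P) = 13/21 + 41*O/6 (E(O, P) = -(-41*O - 26/7)/6 = -(-26/7 - 41*O)/6 = 13/21 + 41*O/6)
(E(-3, -1*(-1)) + 3834)*(3869 - 4238/(-2778)) = ((13/21 + (41/6)*(-3)) + 3834)*(3869 - 4238/(-2778)) = ((13/21 - 41/2) + 3834)*(3869 - 4238*(-1/2778)) = (-835/42 + 3834)*(3869 + 2119/1389) = (160193/42)*(5376160/1389) = 430611599440/29169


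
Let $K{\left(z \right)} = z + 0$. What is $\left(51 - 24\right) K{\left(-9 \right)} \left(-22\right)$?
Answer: $5346$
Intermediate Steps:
$K{\left(z \right)} = z$
$\left(51 - 24\right) K{\left(-9 \right)} \left(-22\right) = \left(51 - 24\right) \left(-9\right) \left(-22\right) = 27 \left(-9\right) \left(-22\right) = \left(-243\right) \left(-22\right) = 5346$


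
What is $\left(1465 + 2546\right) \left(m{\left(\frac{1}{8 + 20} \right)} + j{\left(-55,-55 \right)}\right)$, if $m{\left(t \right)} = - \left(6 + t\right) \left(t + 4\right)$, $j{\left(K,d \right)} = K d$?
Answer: $\frac{1347984219}{112} \approx 1.2036 \cdot 10^{7}$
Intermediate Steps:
$m{\left(t \right)} = - \left(4 + t\right) \left(6 + t\right)$ ($m{\left(t \right)} = - \left(6 + t\right) \left(4 + t\right) = - \left(4 + t\right) \left(6 + t\right)$)
$\left(1465 + 2546\right) \left(m{\left(\frac{1}{8 + 20} \right)} + j{\left(-55,-55 \right)}\right) = \left(1465 + 2546\right) \left(\left(-24 - \left(\frac{1}{8 + 20}\right)^{2} - \frac{10}{8 + 20}\right) - -3025\right) = 4011 \left(\left(-24 - \left(\frac{1}{28}\right)^{2} - \frac{10}{28}\right) + 3025\right) = 4011 \left(\left(-24 - \left(\frac{1}{28}\right)^{2} - \frac{5}{14}\right) + 3025\right) = 4011 \left(\left(-24 - \frac{1}{784} - \frac{5}{14}\right) + 3025\right) = 4011 \left(- \frac{19097}{784} + 3025\right) = 4011 \cdot \frac{2352503}{784} = \frac{1347984219}{112}$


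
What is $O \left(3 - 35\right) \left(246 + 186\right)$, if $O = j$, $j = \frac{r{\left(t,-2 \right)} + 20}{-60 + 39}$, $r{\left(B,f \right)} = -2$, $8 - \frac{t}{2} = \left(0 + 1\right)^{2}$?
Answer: $\frac{82944}{7} \approx 11849.0$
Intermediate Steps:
$t = 14$ ($t = 16 - 2 \left(0 + 1\right)^{2} = 16 - 2 \cdot 1^{2} = 16 - 2 = 14$)
$j = - \frac{6}{7}$ ($j = \frac{-2 + 20}{-60 + 39} = \frac{18}{-21} = 18 \left(- \frac{1}{21}\right) = - \frac{6}{7} \approx -0.85714$)
$O = - \frac{6}{7} \approx -0.85714$
$O \left(3 - 35\right) \left(246 + 186\right) = - \frac{6 \left(3 - 35\right) \left(246 + 186\right)}{7} = - \frac{6 \left(\left(-32\right) 432\right)}{7} = \left(- \frac{6}{7}\right) \left(-13824\right) = \frac{82944}{7}$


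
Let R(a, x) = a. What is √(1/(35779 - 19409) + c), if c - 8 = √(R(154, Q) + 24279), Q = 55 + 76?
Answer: √(2143831570 + 267976900*√24433)/16370 ≈ 12.818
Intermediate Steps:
Q = 131
c = 8 + √24433 (c = 8 + √(154 + 24279) = 8 + √24433 ≈ 164.31)
√(1/(35779 - 19409) + c) = √(1/(35779 - 19409) + (8 + √24433)) = √(1/16370 + (8 + √24433)) = √(130961/16370 + √24433)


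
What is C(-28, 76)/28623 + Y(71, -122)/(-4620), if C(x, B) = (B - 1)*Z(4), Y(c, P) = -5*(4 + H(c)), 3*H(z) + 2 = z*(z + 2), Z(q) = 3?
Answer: 789751/419804 ≈ 1.8812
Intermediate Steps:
H(z) = -2/3 + z*(2 + z)/3 (H(z) = -2/3 + (z*(z + 2))/3 = -2/3 + (z*(2 + z))/3 = -2/3 + z*(2 + z)/3)
Y(c, P) = -50/3 - 10*c/3 - 5*c**2/3 (Y(c, P) = -5*(4 + (-2/3 + c**2/3 + 2*c/3)) = -5*(10/3 + c**2/3 + 2*c/3) = -50/3 - 10*c/3 - 5*c**2/3)
C(x, B) = -3 + 3*B (C(x, B) = (B - 1)*3 = (-1 + B)*3 = -3 + 3*B)
C(-28, 76)/28623 + Y(71, -122)/(-4620) = (-3 + 3*76)/28623 + (-50/3 - 10/3*71 - 5/3*71**2)/(-4620) = (-3 + 228)*(1/28623) + (-50/3 - 710/3 - 5/3*5041)*(-1/4620) = 225*(1/28623) + (-50/3 - 710/3 - 25205/3)*(-1/4620) = 75/9541 - 8655*(-1/4620) = 75/9541 + 577/308 = 789751/419804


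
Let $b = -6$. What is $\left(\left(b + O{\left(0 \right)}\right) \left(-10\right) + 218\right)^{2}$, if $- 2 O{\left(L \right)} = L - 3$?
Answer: $69169$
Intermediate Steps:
$O{\left(L \right)} = \frac{3}{2} - \frac{L}{2}$ ($O{\left(L \right)} = - \frac{L - 3}{2} = - \frac{-3 + L}{2} = \frac{3}{2} - \frac{L}{2}$)
$\left(\left(b + O{\left(0 \right)}\right) \left(-10\right) + 218\right)^{2} = \left(\left(-6 + \left(\frac{3}{2} - 0\right)\right) \left(-10\right) + 218\right)^{2} = \left(\left(-6 + \left(\frac{3}{2} + 0\right)\right) \left(-10\right) + 218\right)^{2} = \left(\left(-6 + \frac{3}{2}\right) \left(-10\right) + 218\right)^{2} = \left(\left(- \frac{9}{2}\right) \left(-10\right) + 218\right)^{2} = \left(45 + 218\right)^{2} = 263^{2} = 69169$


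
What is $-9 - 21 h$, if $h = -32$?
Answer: $663$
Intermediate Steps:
$-9 - 21 h = -9 - -672 = -9 + 672 = 663$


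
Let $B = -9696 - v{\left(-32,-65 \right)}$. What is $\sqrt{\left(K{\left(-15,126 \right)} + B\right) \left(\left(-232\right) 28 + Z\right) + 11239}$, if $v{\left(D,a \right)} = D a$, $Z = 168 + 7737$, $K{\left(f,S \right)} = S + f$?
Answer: $i \sqrt{16424746} \approx 4052.7 i$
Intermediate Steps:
$Z = 7905$
$B = -11776$ ($B = -9696 - \left(-32\right) \left(-65\right) = -9696 - 2080 = -11776$)
$\sqrt{\left(K{\left(-15,126 \right)} + B\right) \left(\left(-232\right) 28 + Z\right) + 11239} = \sqrt{\left(\left(126 - 15\right) - 11776\right) \left(\left(-232\right) 28 + 7905\right) + 11239} = \sqrt{\left(111 - 11776\right) \left(-6496 + 7905\right) + 11239} = \sqrt{\left(-11665\right) 1409 + 11239} = \sqrt{-16435985 + 11239} = \sqrt{-16424746} = i \sqrt{16424746}$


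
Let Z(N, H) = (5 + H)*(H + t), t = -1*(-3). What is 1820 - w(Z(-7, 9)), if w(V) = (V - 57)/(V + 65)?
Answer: 423949/233 ≈ 1819.5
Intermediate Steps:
t = 3
Z(N, H) = (3 + H)*(5 + H) (Z(N, H) = (5 + H)*(H + 3) = (5 + H)*(3 + H) = (3 + H)*(5 + H))
w(V) = (-57 + V)/(65 + V)
1820 - w(Z(-7, 9)) = 1820 - (-57 + (15 + 9**2 + 8*9))/(65 + (15 + 9**2 + 8*9)) = 1820 - (-57 + (15 + 81 + 72))/(65 + (15 + 81 + 72)) = 1820 - (-57 + 168)/(65 + 168) = 1820 - 111/233 = 423949/233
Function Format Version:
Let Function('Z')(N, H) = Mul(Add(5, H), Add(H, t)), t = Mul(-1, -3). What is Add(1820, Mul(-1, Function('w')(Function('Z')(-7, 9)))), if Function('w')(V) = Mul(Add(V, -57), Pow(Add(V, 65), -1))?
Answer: Rational(423949, 233) ≈ 1819.5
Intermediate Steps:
t = 3
Function('Z')(N, H) = Mul(Add(3, H), Add(5, H)) (Function('Z')(N, H) = Mul(Add(5, H), Add(H, 3)) = Mul(Add(5, H), Add(3, H)) = Mul(Add(3, H), Add(5, H)))
Function('w')(V) = Mul(Pow(Add(65, V), -1), Add(-57, V)) (Function('w')(V) = Mul(Add(-57, V), Pow(Add(65, V), -1)) = Mul(Pow(Add(65, V), -1), Add(-57, V)))
Add(1820, Mul(-1, Function('w')(Function('Z')(-7, 9)))) = Add(1820, Mul(-1, Mul(Pow(Add(65, Add(15, Pow(9, 2), Mul(8, 9))), -1), Add(-57, Add(15, Pow(9, 2), Mul(8, 9)))))) = Add(1820, Mul(-1, Mul(Pow(Add(65, Add(15, 81, 72)), -1), Add(-57, Add(15, 81, 72))))) = Add(1820, Mul(-1, Mul(Pow(Add(65, 168), -1), Add(-57, 168)))) = Add(1820, Mul(-1, Mul(Pow(233, -1), 111))) = Add(1820, Mul(-1, Mul(Rational(1, 233), 111))) = Add(1820, Mul(-1, Rational(111, 233))) = Add(1820, Rational(-111, 233)) = Rational(423949, 233)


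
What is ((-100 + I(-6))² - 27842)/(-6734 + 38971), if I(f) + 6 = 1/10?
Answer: -1662719/3223700 ≈ -0.51578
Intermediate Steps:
I(f) = -59/10 (I(f) = -6 + 1/10 = -6 + ⅒ = -59/10)
((-100 + I(-6))² - 27842)/(-6734 + 38971) = ((-100 - 59/10)² - 27842)/(-6734 + 38971) = ((-1059/10)² - 27842)/32237 = (1121481/100 - 27842)*(1/32237) = -1662719/100*1/32237 = -1662719/3223700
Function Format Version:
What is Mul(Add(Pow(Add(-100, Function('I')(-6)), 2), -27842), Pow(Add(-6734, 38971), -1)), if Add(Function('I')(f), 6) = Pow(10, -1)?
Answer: Rational(-1662719, 3223700) ≈ -0.51578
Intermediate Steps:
Function('I')(f) = Rational(-59, 10) (Function('I')(f) = Add(-6, Pow(10, -1)) = Add(-6, Rational(1, 10)) = Rational(-59, 10))
Mul(Add(Pow(Add(-100, Function('I')(-6)), 2), -27842), Pow(Add(-6734, 38971), -1)) = Mul(Add(Pow(Add(-100, Rational(-59, 10)), 2), -27842), Pow(Add(-6734, 38971), -1)) = Mul(Add(Pow(Rational(-1059, 10), 2), -27842), Pow(32237, -1)) = Mul(Add(Rational(1121481, 100), -27842), Rational(1, 32237)) = Mul(Rational(-1662719, 100), Rational(1, 32237)) = Rational(-1662719, 3223700)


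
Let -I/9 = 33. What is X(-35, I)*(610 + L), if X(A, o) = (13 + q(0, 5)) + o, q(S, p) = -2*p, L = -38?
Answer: -168168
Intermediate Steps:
I = -297 (I = -9*33 = -297)
X(A, o) = 3 + o (X(A, o) = (13 - 2*5) + o = (13 - 10) + o = 3 + o)
X(-35, I)*(610 + L) = (3 - 297)*(610 - 38) = -294*572 = -168168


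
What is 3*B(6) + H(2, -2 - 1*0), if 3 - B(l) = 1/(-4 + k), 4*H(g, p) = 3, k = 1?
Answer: 43/4 ≈ 10.750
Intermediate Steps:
H(g, p) = ¾ (H(g, p) = (¼)*3 = ¾)
B(l) = 10/3 (B(l) = 3 - 1/(-4 + 1) = 3 - 1/(-3) = 3 - 1*(-⅓) = 3 + ⅓ = 10/3)
3*B(6) + H(2, -2 - 1*0) = 3*(10/3) + ¾ = 10 + ¾ = 43/4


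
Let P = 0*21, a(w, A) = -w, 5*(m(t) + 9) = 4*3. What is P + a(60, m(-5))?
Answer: -60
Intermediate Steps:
m(t) = -33/5 (m(t) = -9 + (4*3)/5 = -9 + (⅕)*12 = -9 + 12/5 = -33/5)
P = 0
P + a(60, m(-5)) = 0 - 1*60 = 0 - 60 = -60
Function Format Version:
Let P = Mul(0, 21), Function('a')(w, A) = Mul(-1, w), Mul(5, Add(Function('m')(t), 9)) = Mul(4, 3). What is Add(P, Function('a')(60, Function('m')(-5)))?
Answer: -60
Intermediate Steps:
Function('m')(t) = Rational(-33, 5) (Function('m')(t) = Add(-9, Mul(Rational(1, 5), Mul(4, 3))) = Add(-9, Mul(Rational(1, 5), 12)) = Add(-9, Rational(12, 5)) = Rational(-33, 5))
P = 0
Add(P, Function('a')(60, Function('m')(-5))) = Add(0, Mul(-1, 60)) = Add(0, -60) = -60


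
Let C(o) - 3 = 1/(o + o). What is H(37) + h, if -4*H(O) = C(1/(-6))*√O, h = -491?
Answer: -491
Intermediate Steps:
C(o) = 3 + 1/(2*o) (C(o) = 3 + 1/(o + o) = 3 + 1/(2*o))
H(O) = 0 (H(O) = -(3 + 1/(2*(1/(-6))))*√O/4 = -(3 + 1/(2*(-⅙)))*√O/4 = -(3 + (½)*(-6))*√O/4 = -(3 - 3)*√O/4 = -0*√O = -¼*0 = 0)
H(37) + h = 0 - 491 = -491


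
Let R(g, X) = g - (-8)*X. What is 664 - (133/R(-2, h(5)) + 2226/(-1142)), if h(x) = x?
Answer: 756517/1142 ≈ 662.45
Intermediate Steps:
R(g, X) = g + 8*X
664 - (133/R(-2, h(5)) + 2226/(-1142)) = 664 - (133/(-2 + 8*5) + 2226/(-1142)) = 664 - (133/(-2 + 40) + 2226*(-1/1142)) = 664 - (133/38 - 1113/571) = 664 - (133*(1/38) - 1113/571) = 664 - (7/2 - 1113/571) = 664 - 1*1771/1142 = 664 - 1771/1142 = 756517/1142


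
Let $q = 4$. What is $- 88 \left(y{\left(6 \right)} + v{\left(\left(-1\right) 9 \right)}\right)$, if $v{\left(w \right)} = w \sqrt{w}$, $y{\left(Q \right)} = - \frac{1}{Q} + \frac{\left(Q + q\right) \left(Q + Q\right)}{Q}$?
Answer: $- \frac{5236}{3} + 2376 i \approx -1745.3 + 2376.0 i$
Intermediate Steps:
$y{\left(Q \right)} = 8 - \frac{1}{Q} + 2 Q$ ($y{\left(Q \right)} = - \frac{1}{Q} + \frac{\left(Q + 4\right) \left(Q + Q\right)}{Q} = - \frac{1}{Q} + \frac{\left(4 + Q\right) 2 Q}{Q} = - \frac{1}{Q} + \frac{2 Q \left(4 + Q\right)}{Q} = - \frac{1}{Q} + \left(8 + 2 Q\right) = 8 - \frac{1}{Q} + 2 Q$)
$v{\left(w \right)} = w^{\frac{3}{2}}$
$- 88 \left(y{\left(6 \right)} + v{\left(\left(-1\right) 9 \right)}\right) = - 88 \left(\left(8 - \frac{1}{6} + 2 \cdot 6\right) + \left(\left(-1\right) 9\right)^{\frac{3}{2}}\right) = - 88 \left(\left(8 - \frac{1}{6} + 12\right) + \left(-9\right)^{\frac{3}{2}}\right) = - 88 \left(\left(8 - \frac{1}{6} + 12\right) - 27 i\right) = - 88 \left(\frac{119}{6} - 27 i\right) = - \frac{5236}{3} + 2376 i$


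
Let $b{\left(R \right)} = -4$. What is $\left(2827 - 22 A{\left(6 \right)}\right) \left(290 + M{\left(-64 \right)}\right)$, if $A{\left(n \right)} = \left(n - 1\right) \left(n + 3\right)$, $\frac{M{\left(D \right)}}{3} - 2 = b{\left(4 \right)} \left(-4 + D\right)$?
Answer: $2042744$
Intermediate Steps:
$M{\left(D \right)} = 54 - 12 D$ ($M{\left(D \right)} = 6 + 3 \left(- 4 \left(-4 + D\right)\right) = 6 + 3 \left(16 - 4 D\right) = 6 - \left(-48 + 12 D\right) = 54 - 12 D$)
$A{\left(n \right)} = \left(-1 + n\right) \left(3 + n\right)$
$\left(2827 - 22 A{\left(6 \right)}\right) \left(290 + M{\left(-64 \right)}\right) = \left(2827 - 22 \left(-3 + 6^{2} + 2 \cdot 6\right)\right) \left(290 + \left(54 - -768\right)\right) = \left(2827 - 22 \left(-3 + 36 + 12\right)\right) \left(290 + \left(54 + 768\right)\right) = \left(2827 - 990\right) \left(290 + 822\right) = \left(2827 - 990\right) 1112 = 1837 \cdot 1112 = 2042744$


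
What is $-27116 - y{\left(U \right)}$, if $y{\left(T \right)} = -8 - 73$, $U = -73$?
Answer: $-27035$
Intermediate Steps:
$y{\left(T \right)} = -81$ ($y{\left(T \right)} = -8 - 73 = -81$)
$-27116 - y{\left(U \right)} = -27116 - -81 = -27116 + 81 = -27035$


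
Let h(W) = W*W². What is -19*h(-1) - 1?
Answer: 18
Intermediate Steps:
h(W) = W³
-19*h(-1) - 1 = -19*(-1)³ - 1 = -19*(-1) - 1 = 19 - 1 = 18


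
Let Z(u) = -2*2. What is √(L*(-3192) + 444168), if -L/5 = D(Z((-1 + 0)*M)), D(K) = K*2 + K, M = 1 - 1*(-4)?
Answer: 66*√58 ≈ 502.64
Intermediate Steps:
M = 5 (M = 1 + 4 = 5)
Z(u) = -4
D(K) = 3*K (D(K) = 2*K + K = 3*K)
L = 60 (L = -15*(-4) = -5*(-12) = 60)
√(L*(-3192) + 444168) = √(60*(-3192) + 444168) = √(-191520 + 444168) = √252648 = 66*√58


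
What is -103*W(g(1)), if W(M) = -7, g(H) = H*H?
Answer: 721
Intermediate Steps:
g(H) = H²
-103*W(g(1)) = -103*(-7) = 721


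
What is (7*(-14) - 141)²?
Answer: 57121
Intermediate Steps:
(7*(-14) - 141)² = (-98 - 141)² = (-239)² = 57121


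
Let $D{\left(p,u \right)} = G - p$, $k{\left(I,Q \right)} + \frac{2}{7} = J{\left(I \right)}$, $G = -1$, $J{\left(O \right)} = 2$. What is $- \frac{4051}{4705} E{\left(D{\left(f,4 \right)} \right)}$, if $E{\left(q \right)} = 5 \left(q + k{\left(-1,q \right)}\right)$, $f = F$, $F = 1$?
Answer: $\frac{8102}{6587} \approx 1.23$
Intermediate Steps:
$k{\left(I,Q \right)} = \frac{12}{7}$ ($k{\left(I,Q \right)} = - \frac{2}{7} + 2 = \frac{12}{7}$)
$f = 1$
$D{\left(p,u \right)} = -1 - p$
$E{\left(q \right)} = \frac{60}{7} + 5 q$ ($E{\left(q \right)} = 5 \left(q + \frac{12}{7}\right) = 5 \left(\frac{12}{7} + q\right) = \frac{60}{7} + 5 q$)
$- \frac{4051}{4705} E{\left(D{\left(f,4 \right)} \right)} = - \frac{4051}{4705} \left(\frac{60}{7} + 5 \left(-1 - 1\right)\right) = \left(-4051\right) \frac{1}{4705} \left(\frac{60}{7} + 5 \left(-1 - 1\right)\right) = - \frac{4051 \left(\frac{60}{7} + 5 \left(-2\right)\right)}{4705} = - \frac{4051 \left(\frac{60}{7} - 10\right)}{4705} = \left(- \frac{4051}{4705}\right) \left(- \frac{10}{7}\right) = \frac{8102}{6587}$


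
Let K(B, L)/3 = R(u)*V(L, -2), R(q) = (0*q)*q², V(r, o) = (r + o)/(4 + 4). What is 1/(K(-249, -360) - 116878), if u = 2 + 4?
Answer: -1/116878 ≈ -8.5559e-6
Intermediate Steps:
V(r, o) = o/8 + r/8 (V(r, o) = (o + r)/8 = (o + r)*(⅛) = o/8 + r/8)
u = 6
R(q) = 0 (R(q) = 0*q² = 0)
K(B, L) = 0 (K(B, L) = 3*(0*((⅛)*(-2) + L/8)) = 3*(0*(-¼ + L/8)) = 3*0 = 0)
1/(K(-249, -360) - 116878) = 1/(0 - 116878) = 1/(-116878) = -1/116878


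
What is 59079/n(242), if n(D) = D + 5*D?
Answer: 19693/484 ≈ 40.688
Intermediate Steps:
n(D) = 6*D
59079/n(242) = 59079/((6*242)) = 59079/1452 = 59079*(1/1452) = 19693/484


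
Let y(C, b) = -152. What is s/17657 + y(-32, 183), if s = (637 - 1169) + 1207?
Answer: -2683189/17657 ≈ -151.96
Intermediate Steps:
s = 675 (s = -532 + 1207 = 675)
s/17657 + y(-32, 183) = 675/17657 - 152 = -2683189/17657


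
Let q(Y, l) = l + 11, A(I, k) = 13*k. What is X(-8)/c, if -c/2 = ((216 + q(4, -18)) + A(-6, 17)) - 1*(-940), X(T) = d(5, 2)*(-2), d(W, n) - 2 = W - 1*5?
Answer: 1/685 ≈ 0.0014599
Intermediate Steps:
d(W, n) = -3 + W (d(W, n) = 2 + (W - 1*5) = 2 + (W - 5) = 2 + (-5 + W) = -3 + W)
q(Y, l) = 11 + l
X(T) = -4 (X(T) = (-3 + 5)*(-2) = 2*(-2) = -4)
c = -2740 (c = -2*(((216 + (11 - 18)) + 13*17) - 1*(-940)) = -2*(((216 - 7) + 221) + 940) = -2*((209 + 221) + 940) = -2*(430 + 940) = -2*1370 = -2740)
X(-8)/c = -4/(-2740) = -4*(-1/2740) = 1/685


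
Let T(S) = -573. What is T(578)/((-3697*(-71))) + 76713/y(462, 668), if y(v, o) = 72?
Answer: 6712041325/6299688 ≈ 1065.5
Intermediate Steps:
T(578)/((-3697*(-71))) + 76713/y(462, 668) = -573/((-3697*(-71))) + 76713/72 = -573/262487 + 76713*(1/72) = -573*1/262487 + 25571/24 = -573/262487 + 25571/24 = 6712041325/6299688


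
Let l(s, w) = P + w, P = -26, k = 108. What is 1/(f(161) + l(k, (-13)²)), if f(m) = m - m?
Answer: 1/143 ≈ 0.0069930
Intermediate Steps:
f(m) = 0
l(s, w) = -26 + w
1/(f(161) + l(k, (-13)²)) = 1/(0 + (-26 + (-13)²)) = 1/(0 + (-26 + 169)) = 1/(0 + 143) = 1/143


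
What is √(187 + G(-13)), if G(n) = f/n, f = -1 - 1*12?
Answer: 2*√47 ≈ 13.711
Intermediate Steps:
f = -13 (f = -1 - 12 = -13)
G(n) = -13/n
√(187 + G(-13)) = √(187 - 13/(-13)) = √(187 - 13*(-1/13)) = √(187 + 1) = √188 = 2*√47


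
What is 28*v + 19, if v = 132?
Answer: 3715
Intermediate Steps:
28*v + 19 = 28*132 + 19 = 3696 + 19 = 3715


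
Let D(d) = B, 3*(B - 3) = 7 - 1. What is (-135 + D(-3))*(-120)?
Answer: 15600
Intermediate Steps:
B = 5 (B = 3 + (7 - 1)/3 = 3 + (1/3)*6 = 3 + 2 = 5)
D(d) = 5
(-135 + D(-3))*(-120) = (-135 + 5)*(-120) = -130*(-120) = 15600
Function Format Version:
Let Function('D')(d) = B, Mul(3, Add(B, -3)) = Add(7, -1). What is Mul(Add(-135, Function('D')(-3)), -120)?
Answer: 15600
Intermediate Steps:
B = 5 (B = Add(3, Mul(Rational(1, 3), Add(7, -1))) = Add(3, Mul(Rational(1, 3), 6)) = Add(3, 2) = 5)
Function('D')(d) = 5
Mul(Add(-135, Function('D')(-3)), -120) = Mul(Add(-135, 5), -120) = Mul(-130, -120) = 15600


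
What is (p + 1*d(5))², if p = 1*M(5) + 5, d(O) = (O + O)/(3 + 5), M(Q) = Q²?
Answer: 15625/16 ≈ 976.56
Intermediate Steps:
d(O) = O/4 (d(O) = (2*O)/8 = (2*O)*(⅛) = O/4)
p = 30 (p = 1*5² + 5 = 1*25 + 5 = 25 + 5 = 30)
(p + 1*d(5))² = (30 + 1*((¼)*5))² = (30 + 1*(5/4))² = (30 + 5/4)² = (125/4)² = 15625/16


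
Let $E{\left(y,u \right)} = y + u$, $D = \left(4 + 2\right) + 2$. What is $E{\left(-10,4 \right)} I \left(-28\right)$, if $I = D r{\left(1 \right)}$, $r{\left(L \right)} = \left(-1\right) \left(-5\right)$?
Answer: $6720$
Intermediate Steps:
$r{\left(L \right)} = 5$
$D = 8$ ($D = 6 + 2 = 8$)
$I = 40$ ($I = 8 \cdot 5 = 40$)
$E{\left(y,u \right)} = u + y$
$E{\left(-10,4 \right)} I \left(-28\right) = \left(4 - 10\right) 40 \left(-28\right) = \left(-6\right) 40 \left(-28\right) = \left(-240\right) \left(-28\right) = 6720$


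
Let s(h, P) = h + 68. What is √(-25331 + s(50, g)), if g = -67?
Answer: I*√25213 ≈ 158.79*I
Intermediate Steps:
s(h, P) = 68 + h
√(-25331 + s(50, g)) = √(-25331 + (68 + 50)) = √(-25331 + 118) = √(-25213) = I*√25213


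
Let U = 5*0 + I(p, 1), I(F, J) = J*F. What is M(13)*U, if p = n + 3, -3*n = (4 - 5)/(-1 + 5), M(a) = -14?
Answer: -259/6 ≈ -43.167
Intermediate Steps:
n = 1/12 (n = -(4 - 5)/(3*(-1 + 5)) = -(-1)/(3*4) = -⅓*(-¼) = 1/12 ≈ 0.083333)
p = 37/12 (p = 1/12 + 3 = 37/12 ≈ 3.0833)
I(F, J) = F*J
U = 37/12 (U = 5*0 + (37/12)*1 = 0 + 37/12 = 37/12 ≈ 3.0833)
M(13)*U = -14*37/12 = -259/6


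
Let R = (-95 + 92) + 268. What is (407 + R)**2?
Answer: 451584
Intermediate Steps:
R = 265 (R = -3 + 268 = 265)
(407 + R)**2 = (407 + 265)**2 = 672**2 = 451584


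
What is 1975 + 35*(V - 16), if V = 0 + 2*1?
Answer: 1485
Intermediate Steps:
V = 2 (V = 0 + 2 = 2)
1975 + 35*(V - 16) = 1975 + 35*(2 - 16) = 1975 + 35*(-14) = 1975 - 490 = 1485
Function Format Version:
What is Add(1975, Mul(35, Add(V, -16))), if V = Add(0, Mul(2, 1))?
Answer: 1485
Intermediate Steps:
V = 2 (V = Add(0, 2) = 2)
Add(1975, Mul(35, Add(V, -16))) = Add(1975, Mul(35, Add(2, -16))) = Add(1975, Mul(35, -14)) = Add(1975, -490) = 1485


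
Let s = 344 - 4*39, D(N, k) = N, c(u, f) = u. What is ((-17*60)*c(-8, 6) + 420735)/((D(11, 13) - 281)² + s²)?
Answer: 428895/108244 ≈ 3.9623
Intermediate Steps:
s = 188 (s = 344 - 1*156 = 344 - 156 = 188)
((-17*60)*c(-8, 6) + 420735)/((D(11, 13) - 281)² + s²) = (-17*60*(-8) + 420735)/((11 - 281)² + 188²) = (-1020*(-8) + 420735)/((-270)² + 35344) = (8160 + 420735)/(72900 + 35344) = 428895/108244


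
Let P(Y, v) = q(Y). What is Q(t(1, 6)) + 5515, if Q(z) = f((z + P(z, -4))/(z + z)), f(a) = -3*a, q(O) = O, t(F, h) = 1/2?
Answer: 5512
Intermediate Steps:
t(F, h) = ½
P(Y, v) = Y
Q(z) = -3 (Q(z) = -3*(z + z)/(z + z) = -3*2*z/(2*z) = -3*2*z*1/(2*z) = -3*1 = -3)
Q(t(1, 6)) + 5515 = -3 + 5515 = 5512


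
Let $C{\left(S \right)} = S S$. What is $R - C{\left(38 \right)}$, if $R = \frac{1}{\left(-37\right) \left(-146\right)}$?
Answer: $- \frac{7800487}{5402} \approx -1444.0$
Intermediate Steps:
$R = \frac{1}{5402} \approx 0.00018512$
$C{\left(S \right)} = S^{2}$
$R - C{\left(38 \right)} = \frac{1}{5402} - 38^{2} = \frac{1}{5402} - 1444 = - \frac{7800487}{5402}$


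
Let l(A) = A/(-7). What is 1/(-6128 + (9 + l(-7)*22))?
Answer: -1/6097 ≈ -0.00016401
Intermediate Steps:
l(A) = -A/7 (l(A) = A*(-⅐) = -A/7)
1/(-6128 + (9 + l(-7)*22)) = 1/(-6128 + (9 - ⅐*(-7)*22)) = 1/(-6128 + (9 + 1*22)) = 1/(-6128 + (9 + 22)) = 1/(-6128 + 31) = 1/(-6097) = -1/6097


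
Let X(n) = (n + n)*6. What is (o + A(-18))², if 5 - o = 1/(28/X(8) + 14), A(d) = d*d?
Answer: 12729029329/117649 ≈ 1.0820e+5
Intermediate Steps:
X(n) = 12*n (X(n) = (2*n)*6 = 12*n)
A(d) = d²
o = 1691/343 (o = 5 - 1/(28/((12*8)) + 14) = 5 - 1/(28/96 + 14) = 5 - 1/(28*(1/96) + 14) = 5 - 1/(7/24 + 14) = 5 - 1/343/24 = 5 - 1*24/343 = 5 - 24/343 = 1691/343 ≈ 4.9300)
(o + A(-18))² = (1691/343 + (-18)²)² = (1691/343 + 324)² = (112823/343)² = 12729029329/117649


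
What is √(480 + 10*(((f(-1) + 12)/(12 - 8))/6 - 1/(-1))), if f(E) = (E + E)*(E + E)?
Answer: √4470/3 ≈ 22.286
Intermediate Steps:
f(E) = 4*E² (f(E) = (2*E)*(2*E) = 4*E²)
√(480 + 10*(((f(-1) + 12)/(12 - 8))/6 - 1/(-1))) = √(480 + 10*(((4*(-1)² + 12)/(12 - 8))/6 - 1/(-1))) = √(480 + 10*(((4*1 + 12)/4)*(⅙) - 1*(-1))) = √(480 + 10*(((4 + 12)*(¼))*(⅙) + 1)) = √(480 + 10*((16*(¼))*(⅙) + 1)) = √(480 + 10*(4*(⅙) + 1)) = √(480 + 10*(⅔ + 1)) = √(480 + 10*(5/3)) = √(480 + 50/3) = √(1490/3) = √4470/3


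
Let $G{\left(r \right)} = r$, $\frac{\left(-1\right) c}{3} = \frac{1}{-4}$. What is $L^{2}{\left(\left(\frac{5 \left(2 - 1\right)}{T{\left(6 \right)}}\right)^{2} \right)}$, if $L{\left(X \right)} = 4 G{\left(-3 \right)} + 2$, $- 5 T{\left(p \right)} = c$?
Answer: $100$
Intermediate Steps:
$c = \frac{3}{4}$ ($c = - \frac{3}{-4} = \left(-3\right) \left(- \frac{1}{4}\right) = \frac{3}{4} \approx 0.75$)
$T{\left(p \right)} = - \frac{3}{20}$ ($T{\left(p \right)} = \left(- \frac{1}{5}\right) \frac{3}{4} = - \frac{3}{20}$)
$L{\left(X \right)} = -10$ ($L{\left(X \right)} = 4 \left(-3\right) + 2 = -12 + 2 = -10$)
$L^{2}{\left(\left(\frac{5 \left(2 - 1\right)}{T{\left(6 \right)}}\right)^{2} \right)} = \left(-10\right)^{2} = 100$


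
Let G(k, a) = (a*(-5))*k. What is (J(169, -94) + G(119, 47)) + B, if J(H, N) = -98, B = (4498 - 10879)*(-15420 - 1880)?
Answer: 110363237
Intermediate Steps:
G(k, a) = -5*a*k (G(k, a) = (-5*a)*k = -5*a*k)
B = 110391300 (B = -6381*(-17300) = 110391300)
(J(169, -94) + G(119, 47)) + B = (-98 - 5*47*119) + 110391300 = (-98 - 27965) + 110391300 = -28063 + 110391300 = 110363237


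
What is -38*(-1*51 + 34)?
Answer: 646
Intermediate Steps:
-38*(-1*51 + 34) = -38*(-51 + 34) = -38*(-17) = 646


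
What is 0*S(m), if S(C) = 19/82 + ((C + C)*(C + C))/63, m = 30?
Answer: 0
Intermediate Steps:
S(C) = 19/82 + 4*C²/63 (S(C) = 19*(1/82) + ((2*C)*(2*C))*(1/63) = 19/82 + (4*C²)*(1/63) = 19/82 + 4*C²/63)
0*S(m) = 0*(19/82 + (4/63)*30²) = 0*(19/82 + (4/63)*900) = 0*(19/82 + 400/7) = 0*(32933/574) = 0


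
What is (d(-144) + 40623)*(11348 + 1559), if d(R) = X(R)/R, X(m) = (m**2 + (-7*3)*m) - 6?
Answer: 12532606651/24 ≈ 5.2219e+8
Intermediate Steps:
X(m) = -6 + m**2 - 21*m (X(m) = (m**2 - 21*m) - 6 = -6 + m**2 - 21*m)
d(R) = (-6 + R**2 - 21*R)/R
(d(-144) + 40623)*(11348 + 1559) = ((-21 - 144 - 6/(-144)) + 40623)*(11348 + 1559) = ((-21 - 144 - 6*(-1/144)) + 40623)*12907 = ((-21 - 144 + 1/24) + 40623)*12907 = (-3959/24 + 40623)*12907 = (970993/24)*12907 = 12532606651/24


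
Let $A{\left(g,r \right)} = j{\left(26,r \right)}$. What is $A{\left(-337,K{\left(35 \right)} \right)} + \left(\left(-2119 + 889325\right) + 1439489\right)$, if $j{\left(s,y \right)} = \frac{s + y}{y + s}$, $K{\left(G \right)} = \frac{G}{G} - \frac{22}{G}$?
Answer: $2326696$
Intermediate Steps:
$K{\left(G \right)} = 1 - \frac{22}{G}$
$j{\left(s,y \right)} = 1$ ($j{\left(s,y \right)} = \frac{s + y}{s + y} = 1$)
$A{\left(g,r \right)} = 1$
$A{\left(-337,K{\left(35 \right)} \right)} + \left(\left(-2119 + 889325\right) + 1439489\right) = 1 + \left(\left(-2119 + 889325\right) + 1439489\right) = 1 + \left(887206 + 1439489\right) = 1 + 2326695 = 2326696$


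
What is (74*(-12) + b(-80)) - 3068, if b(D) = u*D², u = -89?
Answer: -573556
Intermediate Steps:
b(D) = -89*D²
(74*(-12) + b(-80)) - 3068 = (74*(-12) - 89*(-80)²) - 3068 = (-888 - 89*6400) - 3068 = (-888 - 569600) - 3068 = -570488 - 3068 = -573556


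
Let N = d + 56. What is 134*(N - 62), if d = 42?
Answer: 4824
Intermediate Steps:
N = 98 (N = 42 + 56 = 98)
134*(N - 62) = 134*(98 - 62) = 134*36 = 4824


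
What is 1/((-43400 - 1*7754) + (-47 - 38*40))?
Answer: -1/52721 ≈ -1.8968e-5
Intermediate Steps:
1/((-43400 - 1*7754) + (-47 - 38*40)) = 1/((-43400 - 7754) + (-47 - 1520)) = 1/(-51154 - 1567) = 1/(-52721) = -1/52721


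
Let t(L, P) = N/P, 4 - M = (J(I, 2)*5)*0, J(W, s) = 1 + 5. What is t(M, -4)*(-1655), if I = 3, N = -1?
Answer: -1655/4 ≈ -413.75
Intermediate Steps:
J(W, s) = 6
M = 4 (M = 4 - 6*5*0 = 4 - 30*0 = 4 - 1*0 = 4 + 0 = 4)
t(L, P) = -1/P
t(M, -4)*(-1655) = -1/(-4)*(-1655) = -1*(-¼)*(-1655) = (¼)*(-1655) = -1655/4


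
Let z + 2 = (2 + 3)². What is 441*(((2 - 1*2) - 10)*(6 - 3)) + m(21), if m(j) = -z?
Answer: -13253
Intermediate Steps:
z = 23 (z = -2 + (2 + 3)² = -2 + 5² = -2 + 25 = 23)
m(j) = -23 (m(j) = -1*23 = -23)
441*(((2 - 1*2) - 10)*(6 - 3)) + m(21) = 441*(((2 - 1*2) - 10)*(6 - 3)) - 23 = 441*(((2 - 2) - 10)*3) - 23 = 441*((0 - 10)*3) - 23 = 441*(-10*3) - 23 = 441*(-30) - 23 = -13230 - 23 = -13253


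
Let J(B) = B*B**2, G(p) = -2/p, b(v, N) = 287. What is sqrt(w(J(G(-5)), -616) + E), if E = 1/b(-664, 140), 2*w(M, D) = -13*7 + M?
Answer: I*sqrt(9362166730)/14350 ≈ 6.7427*I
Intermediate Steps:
J(B) = B**3
w(M, D) = -91/2 + M/2 (w(M, D) = (-13*7 + M)/2 = (-91 + M)/2 = -91/2 + M/2)
E = 1/287 ≈ 0.0034843
sqrt(w(J(G(-5)), -616) + E) = sqrt((-91/2 + (-2/(-5))**3/2) + 1/287) = sqrt((-91/2 + (-2*(-1/5))**3/2) + 1/287) = sqrt((-91/2 + (2/5)**3/2) + 1/287) = sqrt((-91/2 + (1/2)*(8/125)) + 1/287) = sqrt((-91/2 + 4/125) + 1/287) = sqrt(-11367/250 + 1/287) = sqrt(-3262079/71750) = I*sqrt(9362166730)/14350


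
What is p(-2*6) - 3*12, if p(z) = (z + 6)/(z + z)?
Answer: -143/4 ≈ -35.750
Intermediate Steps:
p(z) = (6 + z)/(2*z) (p(z) = (6 + z)/((2*z)) = (6 + z)*(1/(2*z)) = (6 + z)/(2*z))
p(-2*6) - 3*12 = (6 - 2*6)/(2*((-2*6))) - 3*12 = (½)*(6 - 12)/(-12) - 36 = (½)*(-1/12)*(-6) - 36 = ¼ - 36 = -143/4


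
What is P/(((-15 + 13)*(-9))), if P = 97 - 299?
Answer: -101/9 ≈ -11.222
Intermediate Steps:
P = -202
P/(((-15 + 13)*(-9))) = -202*(-1/(9*(-15 + 13))) = -202/((-2*(-9))) = -202/18 = -202*1/18 = -101/9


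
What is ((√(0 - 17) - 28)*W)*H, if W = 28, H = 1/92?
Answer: -196/23 + 7*I*√17/23 ≈ -8.5217 + 1.2549*I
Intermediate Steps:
H = 1/92 ≈ 0.010870
((√(0 - 17) - 28)*W)*H = ((√(0 - 17) - 28)*28)*(1/92) = ((√(-17) - 28)*28)*(1/92) = ((I*√17 - 28)*28)*(1/92) = ((-28 + I*√17)*28)*(1/92) = (-784 + 28*I*√17)*(1/92) = -196/23 + 7*I*√17/23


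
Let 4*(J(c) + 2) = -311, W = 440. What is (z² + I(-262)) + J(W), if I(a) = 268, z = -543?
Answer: 1180149/4 ≈ 2.9504e+5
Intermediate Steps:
J(c) = -319/4 (J(c) = -2 + (¼)*(-311) = -2 - 311/4 = -319/4)
(z² + I(-262)) + J(W) = ((-543)² + 268) - 319/4 = (294849 + 268) - 319/4 = 295117 - 319/4 = 1180149/4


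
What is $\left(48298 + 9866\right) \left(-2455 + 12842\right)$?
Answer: $604149468$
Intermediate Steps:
$\left(48298 + 9866\right) \left(-2455 + 12842\right) = 58164 \cdot 10387 = 604149468$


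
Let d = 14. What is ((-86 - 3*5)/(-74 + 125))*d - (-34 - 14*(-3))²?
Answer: -4678/51 ≈ -91.725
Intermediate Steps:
((-86 - 3*5)/(-74 + 125))*d - (-34 - 14*(-3))² = ((-86 - 3*5)/(-74 + 125))*14 - (-34 - 14*(-3))² = ((-86 - 15)/51)*14 - (-34 + 42)² = -101*1/51*14 - 1*8² = -101/51*14 - 1*64 = -1414/51 - 64 = -4678/51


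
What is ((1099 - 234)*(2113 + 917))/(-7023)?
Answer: -873650/2341 ≈ -373.20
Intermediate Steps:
((1099 - 234)*(2113 + 917))/(-7023) = (865*3030)*(-1/7023) = 2620950*(-1/7023) = -873650/2341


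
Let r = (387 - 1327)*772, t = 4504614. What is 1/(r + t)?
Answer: 1/3778934 ≈ 2.6462e-7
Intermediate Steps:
r = -725680 (r = -940*772 = -725680)
1/(r + t) = 1/(-725680 + 4504614) = 1/3778934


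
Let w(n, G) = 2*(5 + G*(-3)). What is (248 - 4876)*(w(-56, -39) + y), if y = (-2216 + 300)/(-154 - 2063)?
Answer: -2512374592/2217 ≈ -1.1332e+6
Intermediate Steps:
y = 1916/2217 (y = -1916/(-2217) = -1916*(-1/2217) = 1916/2217 ≈ 0.86423)
w(n, G) = 10 - 6*G (w(n, G) = 2*(5 - 3*G) = 10 - 6*G)
(248 - 4876)*(w(-56, -39) + y) = (248 - 4876)*((10 - 6*(-39)) + 1916/2217) = -4628*((10 + 234) + 1916/2217) = -4628*(244 + 1916/2217) = -4628*542864/2217 = -2512374592/2217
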